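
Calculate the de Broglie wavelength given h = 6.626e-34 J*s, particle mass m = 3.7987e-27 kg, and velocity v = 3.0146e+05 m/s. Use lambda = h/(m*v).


lambda = h / (m * v)
= 6.626e-34 / (3.7987e-27 * 3.0146e+05)
= 6.626e-34 / 1.1452e-21
= 5.7861e-13 m

5.7861e-13


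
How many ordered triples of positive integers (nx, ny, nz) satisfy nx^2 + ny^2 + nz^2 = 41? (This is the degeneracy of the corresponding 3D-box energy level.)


Enumerate all (nx, ny, nz) with nx^2 + ny^2 + nz^2 = 41:
(1,2,6)
(1,6,2)
(2,1,6)
(2,6,1)
(3,4,4)
(4,3,4)
(4,4,3)
(6,1,2)
(6,2,1)
Total degeneracy = 9

9


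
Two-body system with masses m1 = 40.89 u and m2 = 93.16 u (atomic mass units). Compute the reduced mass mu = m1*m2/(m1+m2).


mu = m1 * m2 / (m1 + m2)
= 40.89 * 93.16 / (40.89 + 93.16)
= 3809.3124 / 134.05
= 28.4171 u

28.4171


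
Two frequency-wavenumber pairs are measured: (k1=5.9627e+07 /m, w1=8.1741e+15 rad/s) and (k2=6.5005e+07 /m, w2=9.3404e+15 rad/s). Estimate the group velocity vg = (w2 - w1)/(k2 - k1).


vg = (w2 - w1) / (k2 - k1)
= (9.3404e+15 - 8.1741e+15) / (6.5005e+07 - 5.9627e+07)
= 1.1663e+15 / 5.3780e+06
= 2.1687e+08 m/s

2.1687e+08


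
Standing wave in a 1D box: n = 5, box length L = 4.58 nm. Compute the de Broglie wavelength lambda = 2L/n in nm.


lambda = 2L / n
= 2 * 4.58 / 5
= 9.16 / 5
= 1.832 nm

1.832


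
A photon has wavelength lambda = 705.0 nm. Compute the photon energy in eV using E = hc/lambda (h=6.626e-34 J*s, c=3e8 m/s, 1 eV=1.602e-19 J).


E = hc / lambda
= (6.626e-34)(3e8) / (705.0e-9)
= 1.9878e-25 / 7.0500e-07
= 2.8196e-19 J
Converting to eV: 2.8196e-19 / 1.602e-19
= 1.76 eV

1.76


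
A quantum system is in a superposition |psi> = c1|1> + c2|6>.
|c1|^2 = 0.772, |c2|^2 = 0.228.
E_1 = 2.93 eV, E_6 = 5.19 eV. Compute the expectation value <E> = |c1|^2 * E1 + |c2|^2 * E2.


<E> = |c1|^2 * E1 + |c2|^2 * E2
= 0.772 * 2.93 + 0.228 * 5.19
= 2.262 + 1.1833
= 3.4453 eV

3.4453


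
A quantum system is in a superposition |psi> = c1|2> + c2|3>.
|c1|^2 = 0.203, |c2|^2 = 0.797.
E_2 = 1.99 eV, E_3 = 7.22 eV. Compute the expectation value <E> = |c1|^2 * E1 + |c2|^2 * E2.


<E> = |c1|^2 * E1 + |c2|^2 * E2
= 0.203 * 1.99 + 0.797 * 7.22
= 0.404 + 5.7543
= 6.1583 eV

6.1583


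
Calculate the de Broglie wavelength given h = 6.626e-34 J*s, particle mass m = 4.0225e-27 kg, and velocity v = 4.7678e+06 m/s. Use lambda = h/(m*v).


lambda = h / (m * v)
= 6.626e-34 / (4.0225e-27 * 4.7678e+06)
= 6.626e-34 / 1.9178e-20
= 3.4549e-14 m

3.4549e-14


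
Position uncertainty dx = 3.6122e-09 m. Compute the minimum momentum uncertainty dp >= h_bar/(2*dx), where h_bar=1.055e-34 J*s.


dp = h_bar / (2 * dx)
= 1.055e-34 / (2 * 3.6122e-09)
= 1.055e-34 / 7.2244e-09
= 1.4603e-26 kg*m/s

1.4603e-26


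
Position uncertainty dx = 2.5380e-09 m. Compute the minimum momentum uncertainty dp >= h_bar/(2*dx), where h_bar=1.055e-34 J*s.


dp = h_bar / (2 * dx)
= 1.055e-34 / (2 * 2.5380e-09)
= 1.055e-34 / 5.0760e-09
= 2.0784e-26 kg*m/s

2.0784e-26


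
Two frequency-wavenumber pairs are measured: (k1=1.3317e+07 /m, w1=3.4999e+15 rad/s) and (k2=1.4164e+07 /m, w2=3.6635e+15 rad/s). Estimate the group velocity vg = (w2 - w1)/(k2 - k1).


vg = (w2 - w1) / (k2 - k1)
= (3.6635e+15 - 3.4999e+15) / (1.4164e+07 - 1.3317e+07)
= 1.6360e+14 / 8.4700e+05
= 1.9315e+08 m/s

1.9315e+08


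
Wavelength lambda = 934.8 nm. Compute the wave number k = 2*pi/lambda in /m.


k = 2 * pi / lambda
= 6.2832 / (934.8e-9)
= 6.2832 / 9.3480e-07
= 6.7214e+06 /m

6.7214e+06


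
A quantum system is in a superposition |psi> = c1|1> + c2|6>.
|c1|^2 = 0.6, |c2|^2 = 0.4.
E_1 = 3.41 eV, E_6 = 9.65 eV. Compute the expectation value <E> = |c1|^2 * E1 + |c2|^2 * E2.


<E> = |c1|^2 * E1 + |c2|^2 * E2
= 0.6 * 3.41 + 0.4 * 9.65
= 2.046 + 3.86
= 5.906 eV

5.906


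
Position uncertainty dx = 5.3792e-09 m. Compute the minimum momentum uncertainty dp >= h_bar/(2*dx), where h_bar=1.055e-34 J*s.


dp = h_bar / (2 * dx)
= 1.055e-34 / (2 * 5.3792e-09)
= 1.055e-34 / 1.0758e-08
= 9.8063e-27 kg*m/s

9.8063e-27


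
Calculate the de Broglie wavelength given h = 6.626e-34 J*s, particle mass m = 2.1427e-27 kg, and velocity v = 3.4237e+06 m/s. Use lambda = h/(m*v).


lambda = h / (m * v)
= 6.626e-34 / (2.1427e-27 * 3.4237e+06)
= 6.626e-34 / 7.3360e-21
= 9.0322e-14 m

9.0322e-14


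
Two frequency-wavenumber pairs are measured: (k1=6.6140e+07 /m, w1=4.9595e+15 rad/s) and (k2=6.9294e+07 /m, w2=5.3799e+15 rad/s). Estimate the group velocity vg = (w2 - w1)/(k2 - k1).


vg = (w2 - w1) / (k2 - k1)
= (5.3799e+15 - 4.9595e+15) / (6.9294e+07 - 6.6140e+07)
= 4.2040e+14 / 3.1540e+06
= 1.3329e+08 m/s

1.3329e+08


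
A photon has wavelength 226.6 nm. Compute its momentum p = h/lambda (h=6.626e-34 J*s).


p = h / lambda
= 6.626e-34 / (226.6e-9)
= 6.626e-34 / 2.2660e-07
= 2.9241e-27 kg*m/s

2.9241e-27


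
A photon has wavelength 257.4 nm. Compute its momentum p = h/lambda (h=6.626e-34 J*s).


p = h / lambda
= 6.626e-34 / (257.4e-9)
= 6.626e-34 / 2.5740e-07
= 2.5742e-27 kg*m/s

2.5742e-27


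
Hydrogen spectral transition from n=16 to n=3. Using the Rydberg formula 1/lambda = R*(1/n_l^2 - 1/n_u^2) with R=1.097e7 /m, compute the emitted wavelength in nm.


1/lambda = R * (1/n_l^2 - 1/n_u^2)
= 1.097e7 * (1/3^2 - 1/16^2)
= 1.097e7 * (0.111111 - 0.003906)
= 1.097e7 * 0.107205
= 1.1760e+06 /m
lambda = 1 / 1.1760e+06 = 850.3131 nm

850.3131


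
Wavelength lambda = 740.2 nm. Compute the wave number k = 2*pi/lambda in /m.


k = 2 * pi / lambda
= 6.2832 / (740.2e-9)
= 6.2832 / 7.4020e-07
= 8.4885e+06 /m

8.4885e+06


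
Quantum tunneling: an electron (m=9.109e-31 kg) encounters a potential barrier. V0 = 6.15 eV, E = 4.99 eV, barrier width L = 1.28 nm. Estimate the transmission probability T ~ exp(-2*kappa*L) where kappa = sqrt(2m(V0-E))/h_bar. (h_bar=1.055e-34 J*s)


V0 - E = 1.16 eV = 1.8583e-19 J
kappa = sqrt(2 * m * (V0-E)) / h_bar
= sqrt(2 * 9.109e-31 * 1.8583e-19) / 1.055e-34
= 5.5152e+09 /m
2*kappa*L = 2 * 5.5152e+09 * 1.28e-9
= 14.1188
T = exp(-14.1188) = 7.383777e-07

7.383777e-07


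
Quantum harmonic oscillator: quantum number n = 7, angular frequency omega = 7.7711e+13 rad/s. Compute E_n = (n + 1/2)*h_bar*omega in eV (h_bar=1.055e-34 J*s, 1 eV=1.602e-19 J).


E = (n + 1/2) * h_bar * omega
= (7 + 0.5) * 1.055e-34 * 7.7711e+13
= 7.5 * 8.1985e-21
= 6.1489e-20 J
= 0.3838 eV

0.3838


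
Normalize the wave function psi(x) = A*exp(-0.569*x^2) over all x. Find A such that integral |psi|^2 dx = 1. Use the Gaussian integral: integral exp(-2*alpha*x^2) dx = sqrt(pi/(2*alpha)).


integral |psi|^2 dx = A^2 * sqrt(pi/(2*alpha)) = 1
A^2 = sqrt(2*alpha/pi)
= sqrt(2 * 0.569 / pi)
= 0.601861
A = sqrt(0.601861)
= 0.7758

0.7758


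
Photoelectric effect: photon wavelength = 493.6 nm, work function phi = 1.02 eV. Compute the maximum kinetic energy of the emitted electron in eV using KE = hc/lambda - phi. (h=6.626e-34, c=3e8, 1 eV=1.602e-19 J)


E_photon = hc / lambda
= (6.626e-34)(3e8) / (493.6e-9)
= 4.0271e-19 J
= 2.5138 eV
KE = E_photon - phi
= 2.5138 - 1.02
= 1.4938 eV

1.4938


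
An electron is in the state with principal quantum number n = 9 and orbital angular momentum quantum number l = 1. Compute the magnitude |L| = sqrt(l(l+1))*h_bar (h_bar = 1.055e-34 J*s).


L = sqrt(l*(l+1)) * h_bar
= sqrt(1 * 2) * 1.055e-34
= sqrt(2) * 1.055e-34
= 1.4142 * 1.055e-34
= 1.4920e-34 J*s

1.4920e-34


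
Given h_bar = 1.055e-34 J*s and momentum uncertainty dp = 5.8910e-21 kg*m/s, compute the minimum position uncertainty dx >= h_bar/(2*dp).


dx = h_bar / (2 * dp)
= 1.055e-34 / (2 * 5.8910e-21)
= 1.055e-34 / 1.1782e-20
= 8.9543e-15 m

8.9543e-15


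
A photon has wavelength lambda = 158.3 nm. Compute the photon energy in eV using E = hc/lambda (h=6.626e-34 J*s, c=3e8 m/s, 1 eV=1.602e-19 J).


E = hc / lambda
= (6.626e-34)(3e8) / (158.3e-9)
= 1.9878e-25 / 1.5830e-07
= 1.2557e-18 J
Converting to eV: 1.2557e-18 / 1.602e-19
= 7.8384 eV

7.8384


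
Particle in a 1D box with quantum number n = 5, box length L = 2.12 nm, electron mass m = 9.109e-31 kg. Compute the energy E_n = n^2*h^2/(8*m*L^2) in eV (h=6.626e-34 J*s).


E = n^2 * h^2 / (8 * m * L^2)
= 5^2 * (6.626e-34)^2 / (8 * 9.109e-31 * (2.12e-9)^2)
= 25 * 4.3904e-67 / (8 * 9.109e-31 * 4.4944e-18)
= 3.3513e-19 J
= 2.0919 eV

2.0919


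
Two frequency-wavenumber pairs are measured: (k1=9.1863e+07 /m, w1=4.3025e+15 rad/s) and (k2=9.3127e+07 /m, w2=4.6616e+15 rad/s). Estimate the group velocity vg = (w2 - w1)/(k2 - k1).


vg = (w2 - w1) / (k2 - k1)
= (4.6616e+15 - 4.3025e+15) / (9.3127e+07 - 9.1863e+07)
= 3.5910e+14 / 1.2640e+06
= 2.8410e+08 m/s

2.8410e+08


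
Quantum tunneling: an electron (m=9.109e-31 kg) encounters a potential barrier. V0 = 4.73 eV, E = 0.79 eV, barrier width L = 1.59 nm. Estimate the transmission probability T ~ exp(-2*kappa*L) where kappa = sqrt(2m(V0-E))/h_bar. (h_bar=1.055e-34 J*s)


V0 - E = 3.94 eV = 6.3119e-19 J
kappa = sqrt(2 * m * (V0-E)) / h_bar
= sqrt(2 * 9.109e-31 * 6.3119e-19) / 1.055e-34
= 1.0164e+10 /m
2*kappa*L = 2 * 1.0164e+10 * 1.59e-9
= 32.3225
T = exp(-32.3225) = 9.173498e-15

9.173498e-15


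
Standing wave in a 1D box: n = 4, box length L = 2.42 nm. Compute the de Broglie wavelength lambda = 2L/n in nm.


lambda = 2L / n
= 2 * 2.42 / 4
= 4.84 / 4
= 1.21 nm

1.21


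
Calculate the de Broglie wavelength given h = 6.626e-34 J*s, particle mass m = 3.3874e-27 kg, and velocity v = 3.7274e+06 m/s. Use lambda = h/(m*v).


lambda = h / (m * v)
= 6.626e-34 / (3.3874e-27 * 3.7274e+06)
= 6.626e-34 / 1.2626e-20
= 5.2478e-14 m

5.2478e-14


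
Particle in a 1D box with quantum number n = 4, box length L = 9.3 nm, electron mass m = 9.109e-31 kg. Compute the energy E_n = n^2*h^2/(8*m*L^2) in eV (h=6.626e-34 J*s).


E = n^2 * h^2 / (8 * m * L^2)
= 4^2 * (6.626e-34)^2 / (8 * 9.109e-31 * (9.3e-9)^2)
= 16 * 4.3904e-67 / (8 * 9.109e-31 * 8.6490e-17)
= 1.1145e-20 J
= 0.0696 eV

0.0696


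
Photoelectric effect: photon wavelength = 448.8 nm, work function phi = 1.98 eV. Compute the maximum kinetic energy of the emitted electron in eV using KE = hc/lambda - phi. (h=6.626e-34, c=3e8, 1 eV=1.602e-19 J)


E_photon = hc / lambda
= (6.626e-34)(3e8) / (448.8e-9)
= 4.4291e-19 J
= 2.7648 eV
KE = E_photon - phi
= 2.7648 - 1.98
= 0.7848 eV

0.7848


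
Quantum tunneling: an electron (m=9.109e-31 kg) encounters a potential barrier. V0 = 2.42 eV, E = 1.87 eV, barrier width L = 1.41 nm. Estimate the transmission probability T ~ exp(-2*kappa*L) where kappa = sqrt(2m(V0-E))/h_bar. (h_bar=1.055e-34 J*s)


V0 - E = 0.55 eV = 8.8110e-20 J
kappa = sqrt(2 * m * (V0-E)) / h_bar
= sqrt(2 * 9.109e-31 * 8.8110e-20) / 1.055e-34
= 3.7976e+09 /m
2*kappa*L = 2 * 3.7976e+09 * 1.41e-9
= 10.7093
T = exp(-10.7093) = 2.233706e-05

2.233706e-05


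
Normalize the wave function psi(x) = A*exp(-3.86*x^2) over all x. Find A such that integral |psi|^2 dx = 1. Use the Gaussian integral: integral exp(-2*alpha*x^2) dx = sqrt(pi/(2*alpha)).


integral |psi|^2 dx = A^2 * sqrt(pi/(2*alpha)) = 1
A^2 = sqrt(2*alpha/pi)
= sqrt(2 * 3.86 / pi)
= 1.567594
A = sqrt(1.567594)
= 1.252

1.252


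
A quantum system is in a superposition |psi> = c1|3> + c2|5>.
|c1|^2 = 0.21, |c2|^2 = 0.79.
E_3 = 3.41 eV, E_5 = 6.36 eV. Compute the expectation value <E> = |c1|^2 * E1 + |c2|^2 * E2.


<E> = |c1|^2 * E1 + |c2|^2 * E2
= 0.21 * 3.41 + 0.79 * 6.36
= 0.7161 + 5.0244
= 5.7405 eV

5.7405


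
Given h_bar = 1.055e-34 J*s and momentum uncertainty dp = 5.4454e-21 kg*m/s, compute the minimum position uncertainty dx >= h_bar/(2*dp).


dx = h_bar / (2 * dp)
= 1.055e-34 / (2 * 5.4454e-21)
= 1.055e-34 / 1.0891e-20
= 9.6871e-15 m

9.6871e-15


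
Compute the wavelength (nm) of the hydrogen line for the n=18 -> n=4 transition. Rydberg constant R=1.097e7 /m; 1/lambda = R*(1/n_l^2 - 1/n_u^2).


1/lambda = R * (1/n_l^2 - 1/n_u^2)
= 1.097e7 * (1/4^2 - 1/18^2)
= 1.097e7 * (0.0625 - 0.003086)
= 1.097e7 * 0.059414
= 6.5177e+05 /m
lambda = 1 / 6.5177e+05 = 1534.2907 nm

1534.2907


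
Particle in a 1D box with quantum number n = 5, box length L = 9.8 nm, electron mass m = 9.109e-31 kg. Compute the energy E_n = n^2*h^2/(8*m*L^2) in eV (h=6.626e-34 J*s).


E = n^2 * h^2 / (8 * m * L^2)
= 5^2 * (6.626e-34)^2 / (8 * 9.109e-31 * (9.8e-9)^2)
= 25 * 4.3904e-67 / (8 * 9.109e-31 * 9.6040e-17)
= 1.5683e-20 J
= 0.0979 eV

0.0979


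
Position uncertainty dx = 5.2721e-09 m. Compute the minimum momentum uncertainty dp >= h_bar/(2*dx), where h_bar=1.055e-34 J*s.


dp = h_bar / (2 * dx)
= 1.055e-34 / (2 * 5.2721e-09)
= 1.055e-34 / 1.0544e-08
= 1.0006e-26 kg*m/s

1.0006e-26


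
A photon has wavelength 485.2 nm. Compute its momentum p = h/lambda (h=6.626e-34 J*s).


p = h / lambda
= 6.626e-34 / (485.2e-9)
= 6.626e-34 / 4.8520e-07
= 1.3656e-27 kg*m/s

1.3656e-27


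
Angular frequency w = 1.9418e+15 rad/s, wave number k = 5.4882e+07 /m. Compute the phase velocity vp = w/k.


vp = w / k
= 1.9418e+15 / 5.4882e+07
= 3.5381e+07 m/s

3.5381e+07


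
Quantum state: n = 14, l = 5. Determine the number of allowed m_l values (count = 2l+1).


m_l ranges from -l to +l in integer steps
So m_l goes from -5 to +5
Count = 2l + 1 = 2*5 + 1
= 11

11


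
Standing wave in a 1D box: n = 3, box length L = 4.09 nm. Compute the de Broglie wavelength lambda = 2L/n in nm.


lambda = 2L / n
= 2 * 4.09 / 3
= 8.18 / 3
= 2.7267 nm

2.7267


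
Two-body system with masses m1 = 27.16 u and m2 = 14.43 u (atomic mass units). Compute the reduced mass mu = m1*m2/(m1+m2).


mu = m1 * m2 / (m1 + m2)
= 27.16 * 14.43 / (27.16 + 14.43)
= 391.9188 / 41.59
= 9.4234 u

9.4234


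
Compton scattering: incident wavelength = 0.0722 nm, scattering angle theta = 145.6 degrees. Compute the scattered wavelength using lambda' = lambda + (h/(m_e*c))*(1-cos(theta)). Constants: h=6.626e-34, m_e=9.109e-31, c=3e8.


Compton wavelength: h/(m_e*c) = 2.4247e-12 m
d_lambda = 2.4247e-12 * (1 - cos(145.6 deg))
= 2.4247e-12 * 1.825113
= 4.4254e-12 m = 0.004425 nm
lambda' = 0.0722 + 0.004425
= 0.076625 nm

0.076625


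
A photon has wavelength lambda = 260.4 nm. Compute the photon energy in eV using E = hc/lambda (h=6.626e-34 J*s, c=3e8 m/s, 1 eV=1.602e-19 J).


E = hc / lambda
= (6.626e-34)(3e8) / (260.4e-9)
= 1.9878e-25 / 2.6040e-07
= 7.6336e-19 J
Converting to eV: 7.6336e-19 / 1.602e-19
= 4.7651 eV

4.7651


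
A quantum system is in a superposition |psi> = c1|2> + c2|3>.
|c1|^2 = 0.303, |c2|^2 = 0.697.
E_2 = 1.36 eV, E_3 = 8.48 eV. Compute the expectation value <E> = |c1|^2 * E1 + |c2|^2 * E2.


<E> = |c1|^2 * E1 + |c2|^2 * E2
= 0.303 * 1.36 + 0.697 * 8.48
= 0.4121 + 5.9106
= 6.3226 eV

6.3226


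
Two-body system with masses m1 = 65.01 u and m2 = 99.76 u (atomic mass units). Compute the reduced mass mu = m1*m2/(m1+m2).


mu = m1 * m2 / (m1 + m2)
= 65.01 * 99.76 / (65.01 + 99.76)
= 6485.3976 / 164.77
= 39.3603 u

39.3603


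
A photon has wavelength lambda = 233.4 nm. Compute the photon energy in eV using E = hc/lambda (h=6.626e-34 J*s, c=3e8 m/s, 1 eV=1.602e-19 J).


E = hc / lambda
= (6.626e-34)(3e8) / (233.4e-9)
= 1.9878e-25 / 2.3340e-07
= 8.5167e-19 J
Converting to eV: 8.5167e-19 / 1.602e-19
= 5.3163 eV

5.3163


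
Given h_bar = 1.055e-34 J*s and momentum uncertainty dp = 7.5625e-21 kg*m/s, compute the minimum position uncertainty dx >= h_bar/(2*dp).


dx = h_bar / (2 * dp)
= 1.055e-34 / (2 * 7.5625e-21)
= 1.055e-34 / 1.5125e-20
= 6.9752e-15 m

6.9752e-15


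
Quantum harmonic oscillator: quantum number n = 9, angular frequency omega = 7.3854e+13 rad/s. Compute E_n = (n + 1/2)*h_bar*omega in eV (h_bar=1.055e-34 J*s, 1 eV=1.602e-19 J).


E = (n + 1/2) * h_bar * omega
= (9 + 0.5) * 1.055e-34 * 7.3854e+13
= 9.5 * 7.7916e-21
= 7.4020e-20 J
= 0.462 eV

0.462


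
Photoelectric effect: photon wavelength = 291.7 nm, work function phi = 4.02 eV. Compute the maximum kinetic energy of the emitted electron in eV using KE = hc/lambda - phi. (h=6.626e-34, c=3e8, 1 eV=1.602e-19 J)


E_photon = hc / lambda
= (6.626e-34)(3e8) / (291.7e-9)
= 6.8145e-19 J
= 4.2538 eV
KE = E_photon - phi
= 4.2538 - 4.02
= 0.2338 eV

0.2338


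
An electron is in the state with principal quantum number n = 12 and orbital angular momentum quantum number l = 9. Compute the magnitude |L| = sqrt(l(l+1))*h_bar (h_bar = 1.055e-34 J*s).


L = sqrt(l*(l+1)) * h_bar
= sqrt(9 * 10) * 1.055e-34
= sqrt(90) * 1.055e-34
= 9.4868 * 1.055e-34
= 1.0009e-33 J*s

1.0009e-33


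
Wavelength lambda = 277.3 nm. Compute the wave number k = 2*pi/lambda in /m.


k = 2 * pi / lambda
= 6.2832 / (277.3e-9)
= 6.2832 / 2.7730e-07
= 2.2658e+07 /m

2.2658e+07


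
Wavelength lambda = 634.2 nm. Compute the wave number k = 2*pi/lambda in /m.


k = 2 * pi / lambda
= 6.2832 / (634.2e-9)
= 6.2832 / 6.3420e-07
= 9.9073e+06 /m

9.9073e+06


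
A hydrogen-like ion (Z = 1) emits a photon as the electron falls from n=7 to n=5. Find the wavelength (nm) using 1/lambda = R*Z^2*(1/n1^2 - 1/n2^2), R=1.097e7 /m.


1/lambda = R * Z^2 * (1/n1^2 - 1/n2^2)
= 1.097e7 * 1^2 * (1/5^2 - 1/7^2)
= 1.097e7 * 1 * (0.04 - 0.020408)
= 2.1492e+05 /m
lambda = 1 / 2.1492e+05
= 4652.8411 nm

4652.8411


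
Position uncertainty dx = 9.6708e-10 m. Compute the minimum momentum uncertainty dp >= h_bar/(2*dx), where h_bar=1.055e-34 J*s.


dp = h_bar / (2 * dx)
= 1.055e-34 / (2 * 9.6708e-10)
= 1.055e-34 / 1.9342e-09
= 5.4546e-26 kg*m/s

5.4546e-26


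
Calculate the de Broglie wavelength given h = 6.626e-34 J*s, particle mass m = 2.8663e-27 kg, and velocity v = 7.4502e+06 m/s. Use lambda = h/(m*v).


lambda = h / (m * v)
= 6.626e-34 / (2.8663e-27 * 7.4502e+06)
= 6.626e-34 / 2.1355e-20
= 3.1029e-14 m

3.1029e-14


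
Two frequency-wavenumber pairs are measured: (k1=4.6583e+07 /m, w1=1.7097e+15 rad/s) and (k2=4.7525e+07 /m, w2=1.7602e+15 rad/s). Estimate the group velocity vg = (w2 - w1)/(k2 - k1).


vg = (w2 - w1) / (k2 - k1)
= (1.7602e+15 - 1.7097e+15) / (4.7525e+07 - 4.6583e+07)
= 5.0500e+13 / 9.4200e+05
= 5.3609e+07 m/s

5.3609e+07


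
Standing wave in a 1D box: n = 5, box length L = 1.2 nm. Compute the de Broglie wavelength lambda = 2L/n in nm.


lambda = 2L / n
= 2 * 1.2 / 5
= 2.4 / 5
= 0.48 nm

0.48


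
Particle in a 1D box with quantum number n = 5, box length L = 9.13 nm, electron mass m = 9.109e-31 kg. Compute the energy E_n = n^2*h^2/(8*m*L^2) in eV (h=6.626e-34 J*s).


E = n^2 * h^2 / (8 * m * L^2)
= 5^2 * (6.626e-34)^2 / (8 * 9.109e-31 * (9.13e-9)^2)
= 25 * 4.3904e-67 / (8 * 9.109e-31 * 8.3357e-17)
= 1.8069e-20 J
= 0.1128 eV

0.1128


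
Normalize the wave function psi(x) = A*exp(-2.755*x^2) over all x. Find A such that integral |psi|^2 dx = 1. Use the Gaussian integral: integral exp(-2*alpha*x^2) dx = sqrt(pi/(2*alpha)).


integral |psi|^2 dx = A^2 * sqrt(pi/(2*alpha)) = 1
A^2 = sqrt(2*alpha/pi)
= sqrt(2 * 2.755 / pi)
= 1.324344
A = sqrt(1.324344)
= 1.1508

1.1508


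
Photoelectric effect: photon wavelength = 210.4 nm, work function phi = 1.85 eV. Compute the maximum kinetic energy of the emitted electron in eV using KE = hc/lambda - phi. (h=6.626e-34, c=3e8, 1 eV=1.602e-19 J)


E_photon = hc / lambda
= (6.626e-34)(3e8) / (210.4e-9)
= 9.4477e-19 J
= 5.8975 eV
KE = E_photon - phi
= 5.8975 - 1.85
= 4.0475 eV

4.0475


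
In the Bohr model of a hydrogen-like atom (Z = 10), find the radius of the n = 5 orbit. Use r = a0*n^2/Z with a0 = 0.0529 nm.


r = a0 * n^2 / Z
= 0.0529 * 5^2 / 10
= 0.0529 * 25 / 10
= 0.1323 nm

0.1323


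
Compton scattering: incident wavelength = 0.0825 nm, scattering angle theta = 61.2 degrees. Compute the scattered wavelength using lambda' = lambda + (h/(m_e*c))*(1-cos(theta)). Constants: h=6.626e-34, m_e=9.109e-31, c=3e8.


Compton wavelength: h/(m_e*c) = 2.4247e-12 m
d_lambda = 2.4247e-12 * (1 - cos(61.2 deg))
= 2.4247e-12 * 0.518246
= 1.2566e-12 m = 0.001257 nm
lambda' = 0.0825 + 0.001257
= 0.083757 nm

0.083757


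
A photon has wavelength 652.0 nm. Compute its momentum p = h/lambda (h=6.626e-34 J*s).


p = h / lambda
= 6.626e-34 / (652.0e-9)
= 6.626e-34 / 6.5200e-07
= 1.0163e-27 kg*m/s

1.0163e-27


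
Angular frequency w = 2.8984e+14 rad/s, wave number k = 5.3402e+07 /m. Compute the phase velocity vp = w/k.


vp = w / k
= 2.8984e+14 / 5.3402e+07
= 5.4275e+06 m/s

5.4275e+06


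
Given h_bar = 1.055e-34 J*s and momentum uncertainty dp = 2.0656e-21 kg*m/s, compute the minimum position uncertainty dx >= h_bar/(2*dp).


dx = h_bar / (2 * dp)
= 1.055e-34 / (2 * 2.0656e-21)
= 1.055e-34 / 4.1312e-21
= 2.5537e-14 m

2.5537e-14


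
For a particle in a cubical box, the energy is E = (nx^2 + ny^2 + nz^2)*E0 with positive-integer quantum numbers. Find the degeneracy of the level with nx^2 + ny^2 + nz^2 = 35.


Enumerate all (nx, ny, nz) with nx^2 + ny^2 + nz^2 = 35:
(1,3,5)
(1,5,3)
(3,1,5)
(3,5,1)
(5,1,3)
(5,3,1)
Total degeneracy = 6

6


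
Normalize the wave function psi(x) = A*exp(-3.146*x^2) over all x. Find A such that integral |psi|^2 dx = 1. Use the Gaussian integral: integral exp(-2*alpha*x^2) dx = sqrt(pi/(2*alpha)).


integral |psi|^2 dx = A^2 * sqrt(pi/(2*alpha)) = 1
A^2 = sqrt(2*alpha/pi)
= sqrt(2 * 3.146 / pi)
= 1.415205
A = sqrt(1.415205)
= 1.1896

1.1896


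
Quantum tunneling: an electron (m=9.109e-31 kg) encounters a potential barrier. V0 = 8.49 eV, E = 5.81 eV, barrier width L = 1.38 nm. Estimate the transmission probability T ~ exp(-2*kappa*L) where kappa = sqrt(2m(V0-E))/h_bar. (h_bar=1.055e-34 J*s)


V0 - E = 2.68 eV = 4.2934e-19 J
kappa = sqrt(2 * m * (V0-E)) / h_bar
= sqrt(2 * 9.109e-31 * 4.2934e-19) / 1.055e-34
= 8.3829e+09 /m
2*kappa*L = 2 * 8.3829e+09 * 1.38e-9
= 23.1369
T = exp(-23.1369) = 8.948732e-11

8.948732e-11


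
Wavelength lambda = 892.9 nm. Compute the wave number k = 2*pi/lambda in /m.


k = 2 * pi / lambda
= 6.2832 / (892.9e-9)
= 6.2832 / 8.9290e-07
= 7.0368e+06 /m

7.0368e+06


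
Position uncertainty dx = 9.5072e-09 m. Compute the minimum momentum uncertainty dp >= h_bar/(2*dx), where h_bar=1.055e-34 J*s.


dp = h_bar / (2 * dx)
= 1.055e-34 / (2 * 9.5072e-09)
= 1.055e-34 / 1.9014e-08
= 5.5484e-27 kg*m/s

5.5484e-27


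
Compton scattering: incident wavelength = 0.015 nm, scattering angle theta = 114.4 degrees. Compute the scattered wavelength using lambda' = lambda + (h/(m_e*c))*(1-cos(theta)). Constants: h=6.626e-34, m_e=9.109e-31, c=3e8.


Compton wavelength: h/(m_e*c) = 2.4247e-12 m
d_lambda = 2.4247e-12 * (1 - cos(114.4 deg))
= 2.4247e-12 * 1.413104
= 3.4264e-12 m = 0.003426 nm
lambda' = 0.015 + 0.003426
= 0.018426 nm

0.018426


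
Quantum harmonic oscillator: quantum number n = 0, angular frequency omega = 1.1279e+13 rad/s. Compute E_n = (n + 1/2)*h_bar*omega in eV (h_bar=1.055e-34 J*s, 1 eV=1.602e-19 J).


E = (n + 1/2) * h_bar * omega
= (0 + 0.5) * 1.055e-34 * 1.1279e+13
= 0.5 * 1.1899e-21
= 5.9497e-22 J
= 0.0037 eV

0.0037


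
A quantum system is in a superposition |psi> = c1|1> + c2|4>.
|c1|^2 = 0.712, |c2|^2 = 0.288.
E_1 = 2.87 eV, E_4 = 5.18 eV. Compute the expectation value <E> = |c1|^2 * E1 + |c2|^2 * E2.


<E> = |c1|^2 * E1 + |c2|^2 * E2
= 0.712 * 2.87 + 0.288 * 5.18
= 2.0434 + 1.4918
= 3.5353 eV

3.5353


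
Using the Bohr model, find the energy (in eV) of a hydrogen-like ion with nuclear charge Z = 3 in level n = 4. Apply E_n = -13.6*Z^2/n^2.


E_n = -13.6 * Z^2 / n^2
= -13.6 * 3^2 / 4^2
= -13.6 * 9 / 16
= -7.65 eV

-7.65


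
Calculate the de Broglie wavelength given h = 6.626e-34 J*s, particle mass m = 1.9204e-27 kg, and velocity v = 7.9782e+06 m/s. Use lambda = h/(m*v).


lambda = h / (m * v)
= 6.626e-34 / (1.9204e-27 * 7.9782e+06)
= 6.626e-34 / 1.5321e-20
= 4.3247e-14 m

4.3247e-14


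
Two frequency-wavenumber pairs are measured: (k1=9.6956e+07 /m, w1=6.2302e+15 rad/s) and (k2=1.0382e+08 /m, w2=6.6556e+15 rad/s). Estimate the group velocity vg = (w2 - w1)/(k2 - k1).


vg = (w2 - w1) / (k2 - k1)
= (6.6556e+15 - 6.2302e+15) / (1.0382e+08 - 9.6956e+07)
= 4.2540e+14 / 6.8640e+06
= 6.1976e+07 m/s

6.1976e+07


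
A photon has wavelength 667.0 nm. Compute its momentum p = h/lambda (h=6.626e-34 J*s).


p = h / lambda
= 6.626e-34 / (667.0e-9)
= 6.626e-34 / 6.6700e-07
= 9.9340e-28 kg*m/s

9.9340e-28


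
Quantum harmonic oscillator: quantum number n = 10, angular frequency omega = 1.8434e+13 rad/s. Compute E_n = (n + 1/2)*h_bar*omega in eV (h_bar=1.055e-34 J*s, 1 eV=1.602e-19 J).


E = (n + 1/2) * h_bar * omega
= (10 + 0.5) * 1.055e-34 * 1.8434e+13
= 10.5 * 1.9448e-21
= 2.0420e-20 J
= 0.1275 eV

0.1275


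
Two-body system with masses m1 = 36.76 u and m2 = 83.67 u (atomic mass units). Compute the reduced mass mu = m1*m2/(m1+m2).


mu = m1 * m2 / (m1 + m2)
= 36.76 * 83.67 / (36.76 + 83.67)
= 3075.7092 / 120.43
= 25.5394 u

25.5394


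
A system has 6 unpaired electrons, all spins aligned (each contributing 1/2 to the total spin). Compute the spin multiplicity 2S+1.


Total spin S = N * (1/2) = 6 * 0.5 = 3.0
Spin multiplicity = 2S + 1
= 2 * 3.0 + 1
= 7

7


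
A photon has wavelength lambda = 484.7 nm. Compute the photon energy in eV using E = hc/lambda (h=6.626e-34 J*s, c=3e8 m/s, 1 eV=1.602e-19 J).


E = hc / lambda
= (6.626e-34)(3e8) / (484.7e-9)
= 1.9878e-25 / 4.8470e-07
= 4.1011e-19 J
Converting to eV: 4.1011e-19 / 1.602e-19
= 2.56 eV

2.56


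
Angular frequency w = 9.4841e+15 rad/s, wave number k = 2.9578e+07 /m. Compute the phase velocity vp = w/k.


vp = w / k
= 9.4841e+15 / 2.9578e+07
= 3.2065e+08 m/s

3.2065e+08


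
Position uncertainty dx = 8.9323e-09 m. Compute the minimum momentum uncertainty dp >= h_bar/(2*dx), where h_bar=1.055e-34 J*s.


dp = h_bar / (2 * dx)
= 1.055e-34 / (2 * 8.9323e-09)
= 1.055e-34 / 1.7865e-08
= 5.9055e-27 kg*m/s

5.9055e-27


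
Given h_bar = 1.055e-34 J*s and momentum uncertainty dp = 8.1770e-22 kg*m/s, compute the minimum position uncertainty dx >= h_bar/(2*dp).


dx = h_bar / (2 * dp)
= 1.055e-34 / (2 * 8.1770e-22)
= 1.055e-34 / 1.6354e-21
= 6.4510e-14 m

6.4510e-14


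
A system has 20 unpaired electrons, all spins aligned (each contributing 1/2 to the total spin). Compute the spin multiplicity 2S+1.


Total spin S = N * (1/2) = 20 * 0.5 = 10.0
Spin multiplicity = 2S + 1
= 2 * 10.0 + 1
= 21

21


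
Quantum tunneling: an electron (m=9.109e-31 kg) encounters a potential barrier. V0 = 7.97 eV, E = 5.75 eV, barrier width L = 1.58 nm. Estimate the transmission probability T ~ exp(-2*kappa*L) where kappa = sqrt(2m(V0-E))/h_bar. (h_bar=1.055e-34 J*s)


V0 - E = 2.22 eV = 3.5564e-19 J
kappa = sqrt(2 * m * (V0-E)) / h_bar
= sqrt(2 * 9.109e-31 * 3.5564e-19) / 1.055e-34
= 7.6297e+09 /m
2*kappa*L = 2 * 7.6297e+09 * 1.58e-9
= 24.1098
T = exp(-24.1098) = 3.382738e-11

3.382738e-11


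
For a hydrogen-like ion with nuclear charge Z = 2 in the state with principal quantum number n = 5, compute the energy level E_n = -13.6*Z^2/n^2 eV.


E_n = -13.6 * Z^2 / n^2
= -13.6 * 2^2 / 5^2
= -13.6 * 4 / 25
= -2.176 eV

-2.176


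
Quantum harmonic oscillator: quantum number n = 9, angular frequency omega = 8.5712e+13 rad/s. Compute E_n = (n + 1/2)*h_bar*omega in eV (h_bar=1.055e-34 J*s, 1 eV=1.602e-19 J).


E = (n + 1/2) * h_bar * omega
= (9 + 0.5) * 1.055e-34 * 8.5712e+13
= 9.5 * 9.0426e-21
= 8.5905e-20 J
= 0.5362 eV

0.5362


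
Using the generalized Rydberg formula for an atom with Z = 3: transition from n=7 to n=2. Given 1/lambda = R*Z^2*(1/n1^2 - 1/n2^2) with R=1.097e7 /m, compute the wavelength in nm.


1/lambda = R * Z^2 * (1/n1^2 - 1/n2^2)
= 1.097e7 * 3^2 * (1/2^2 - 1/7^2)
= 1.097e7 * 9 * (0.25 - 0.020408)
= 2.2668e+07 /m
lambda = 1 / 2.2668e+07
= 44.1158 nm

44.1158


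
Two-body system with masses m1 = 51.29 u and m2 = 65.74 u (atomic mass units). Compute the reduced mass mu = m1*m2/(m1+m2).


mu = m1 * m2 / (m1 + m2)
= 51.29 * 65.74 / (51.29 + 65.74)
= 3371.8046 / 117.03
= 28.8115 u

28.8115


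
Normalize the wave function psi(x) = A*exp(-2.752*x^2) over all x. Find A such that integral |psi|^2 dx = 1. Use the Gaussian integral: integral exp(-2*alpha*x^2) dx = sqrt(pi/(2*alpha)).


integral |psi|^2 dx = A^2 * sqrt(pi/(2*alpha)) = 1
A^2 = sqrt(2*alpha/pi)
= sqrt(2 * 2.752 / pi)
= 1.323623
A = sqrt(1.323623)
= 1.1505

1.1505


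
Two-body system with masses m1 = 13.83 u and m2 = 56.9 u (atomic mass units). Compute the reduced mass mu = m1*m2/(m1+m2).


mu = m1 * m2 / (m1 + m2)
= 13.83 * 56.9 / (13.83 + 56.9)
= 786.927 / 70.73
= 11.1258 u

11.1258


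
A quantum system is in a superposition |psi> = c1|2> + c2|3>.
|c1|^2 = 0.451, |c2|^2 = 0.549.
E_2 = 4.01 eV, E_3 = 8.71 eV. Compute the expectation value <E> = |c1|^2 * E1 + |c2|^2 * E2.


<E> = |c1|^2 * E1 + |c2|^2 * E2
= 0.451 * 4.01 + 0.549 * 8.71
= 1.8085 + 4.7818
= 6.5903 eV

6.5903


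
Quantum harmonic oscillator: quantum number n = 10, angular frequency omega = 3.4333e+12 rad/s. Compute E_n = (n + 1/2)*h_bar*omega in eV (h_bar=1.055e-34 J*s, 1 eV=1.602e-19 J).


E = (n + 1/2) * h_bar * omega
= (10 + 0.5) * 1.055e-34 * 3.4333e+12
= 10.5 * 3.6221e-22
= 3.8032e-21 J
= 0.0237 eV

0.0237


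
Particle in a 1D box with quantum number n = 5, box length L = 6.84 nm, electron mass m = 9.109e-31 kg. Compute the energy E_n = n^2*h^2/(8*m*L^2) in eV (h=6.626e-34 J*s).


E = n^2 * h^2 / (8 * m * L^2)
= 5^2 * (6.626e-34)^2 / (8 * 9.109e-31 * (6.84e-9)^2)
= 25 * 4.3904e-67 / (8 * 9.109e-31 * 4.6786e-17)
= 3.2194e-20 J
= 0.201 eV

0.201


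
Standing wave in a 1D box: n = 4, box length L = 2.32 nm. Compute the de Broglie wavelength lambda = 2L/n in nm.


lambda = 2L / n
= 2 * 2.32 / 4
= 4.64 / 4
= 1.16 nm

1.16


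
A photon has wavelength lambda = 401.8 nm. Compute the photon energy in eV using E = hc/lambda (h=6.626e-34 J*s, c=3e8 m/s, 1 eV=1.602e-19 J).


E = hc / lambda
= (6.626e-34)(3e8) / (401.8e-9)
= 1.9878e-25 / 4.0180e-07
= 4.9472e-19 J
Converting to eV: 4.9472e-19 / 1.602e-19
= 3.0882 eV

3.0882


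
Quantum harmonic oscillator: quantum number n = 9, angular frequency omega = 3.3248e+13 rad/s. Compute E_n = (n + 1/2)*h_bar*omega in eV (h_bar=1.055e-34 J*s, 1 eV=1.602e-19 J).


E = (n + 1/2) * h_bar * omega
= (9 + 0.5) * 1.055e-34 * 3.3248e+13
= 9.5 * 3.5077e-21
= 3.3323e-20 J
= 0.208 eV

0.208


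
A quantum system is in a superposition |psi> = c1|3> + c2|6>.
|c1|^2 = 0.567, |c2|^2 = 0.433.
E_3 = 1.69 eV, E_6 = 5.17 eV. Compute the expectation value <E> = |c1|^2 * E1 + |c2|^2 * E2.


<E> = |c1|^2 * E1 + |c2|^2 * E2
= 0.567 * 1.69 + 0.433 * 5.17
= 0.9582 + 2.2386
= 3.1968 eV

3.1968


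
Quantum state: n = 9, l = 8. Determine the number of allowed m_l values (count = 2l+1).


m_l ranges from -l to +l in integer steps
So m_l goes from -8 to +8
Count = 2l + 1 = 2*8 + 1
= 17

17


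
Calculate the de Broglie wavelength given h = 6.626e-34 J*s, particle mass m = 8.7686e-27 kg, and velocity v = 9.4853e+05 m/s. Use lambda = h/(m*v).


lambda = h / (m * v)
= 6.626e-34 / (8.7686e-27 * 9.4853e+05)
= 6.626e-34 / 8.3173e-21
= 7.9665e-14 m

7.9665e-14


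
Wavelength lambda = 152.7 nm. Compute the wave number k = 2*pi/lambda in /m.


k = 2 * pi / lambda
= 6.2832 / (152.7e-9)
= 6.2832 / 1.5270e-07
= 4.1147e+07 /m

4.1147e+07


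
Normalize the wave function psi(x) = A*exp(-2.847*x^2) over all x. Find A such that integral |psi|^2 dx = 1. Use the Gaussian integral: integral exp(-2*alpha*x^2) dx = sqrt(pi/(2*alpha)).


integral |psi|^2 dx = A^2 * sqrt(pi/(2*alpha)) = 1
A^2 = sqrt(2*alpha/pi)
= sqrt(2 * 2.847 / pi)
= 1.346275
A = sqrt(1.346275)
= 1.1603

1.1603


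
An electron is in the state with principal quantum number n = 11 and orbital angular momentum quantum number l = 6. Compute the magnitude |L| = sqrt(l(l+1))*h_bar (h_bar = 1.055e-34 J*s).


L = sqrt(l*(l+1)) * h_bar
= sqrt(6 * 7) * 1.055e-34
= sqrt(42) * 1.055e-34
= 6.4807 * 1.055e-34
= 6.8372e-34 J*s

6.8372e-34


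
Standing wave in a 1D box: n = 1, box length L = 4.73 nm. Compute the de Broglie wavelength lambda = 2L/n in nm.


lambda = 2L / n
= 2 * 4.73 / 1
= 9.46 / 1
= 9.46 nm

9.46


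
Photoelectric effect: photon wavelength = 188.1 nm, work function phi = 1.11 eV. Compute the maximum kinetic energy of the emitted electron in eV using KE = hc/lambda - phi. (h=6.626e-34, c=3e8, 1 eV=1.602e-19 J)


E_photon = hc / lambda
= (6.626e-34)(3e8) / (188.1e-9)
= 1.0568e-18 J
= 6.5966 eV
KE = E_photon - phi
= 6.5966 - 1.11
= 5.4866 eV

5.4866


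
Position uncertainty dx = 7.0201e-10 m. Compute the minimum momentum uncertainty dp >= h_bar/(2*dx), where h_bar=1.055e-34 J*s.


dp = h_bar / (2 * dx)
= 1.055e-34 / (2 * 7.0201e-10)
= 1.055e-34 / 1.4040e-09
= 7.5141e-26 kg*m/s

7.5141e-26


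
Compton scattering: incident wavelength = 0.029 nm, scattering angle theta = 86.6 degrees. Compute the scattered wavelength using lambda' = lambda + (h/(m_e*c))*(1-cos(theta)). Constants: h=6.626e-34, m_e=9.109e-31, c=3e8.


Compton wavelength: h/(m_e*c) = 2.4247e-12 m
d_lambda = 2.4247e-12 * (1 - cos(86.6 deg))
= 2.4247e-12 * 0.940694
= 2.2809e-12 m = 0.002281 nm
lambda' = 0.029 + 0.002281
= 0.031281 nm

0.031281


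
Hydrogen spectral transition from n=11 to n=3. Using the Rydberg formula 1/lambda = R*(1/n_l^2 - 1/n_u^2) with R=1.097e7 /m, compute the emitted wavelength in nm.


1/lambda = R * (1/n_l^2 - 1/n_u^2)
= 1.097e7 * (1/3^2 - 1/11^2)
= 1.097e7 * (0.111111 - 0.008264)
= 1.097e7 * 0.102847
= 1.1282e+06 /m
lambda = 1 / 1.1282e+06 = 886.3459 nm

886.3459


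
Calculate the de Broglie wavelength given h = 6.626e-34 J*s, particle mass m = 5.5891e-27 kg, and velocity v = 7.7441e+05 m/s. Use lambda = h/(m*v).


lambda = h / (m * v)
= 6.626e-34 / (5.5891e-27 * 7.7441e+05)
= 6.626e-34 / 4.3283e-21
= 1.5309e-13 m

1.5309e-13


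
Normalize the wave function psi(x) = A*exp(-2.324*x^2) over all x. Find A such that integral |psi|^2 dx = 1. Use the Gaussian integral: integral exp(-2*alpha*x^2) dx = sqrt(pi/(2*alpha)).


integral |psi|^2 dx = A^2 * sqrt(pi/(2*alpha)) = 1
A^2 = sqrt(2*alpha/pi)
= sqrt(2 * 2.324 / pi)
= 1.216349
A = sqrt(1.216349)
= 1.1029

1.1029


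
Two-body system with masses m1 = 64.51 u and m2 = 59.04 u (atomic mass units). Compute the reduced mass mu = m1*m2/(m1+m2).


mu = m1 * m2 / (m1 + m2)
= 64.51 * 59.04 / (64.51 + 59.04)
= 3808.6704 / 123.55
= 30.827 u

30.827


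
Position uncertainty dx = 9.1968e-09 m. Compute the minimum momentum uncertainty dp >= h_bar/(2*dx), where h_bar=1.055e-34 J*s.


dp = h_bar / (2 * dx)
= 1.055e-34 / (2 * 9.1968e-09)
= 1.055e-34 / 1.8394e-08
= 5.7357e-27 kg*m/s

5.7357e-27


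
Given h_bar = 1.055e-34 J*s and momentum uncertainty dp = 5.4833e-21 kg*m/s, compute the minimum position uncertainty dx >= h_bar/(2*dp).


dx = h_bar / (2 * dp)
= 1.055e-34 / (2 * 5.4833e-21)
= 1.055e-34 / 1.0967e-20
= 9.6201e-15 m

9.6201e-15


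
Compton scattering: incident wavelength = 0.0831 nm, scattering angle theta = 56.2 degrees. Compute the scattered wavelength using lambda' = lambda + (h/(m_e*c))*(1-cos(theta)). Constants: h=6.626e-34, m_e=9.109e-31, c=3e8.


Compton wavelength: h/(m_e*c) = 2.4247e-12 m
d_lambda = 2.4247e-12 * (1 - cos(56.2 deg))
= 2.4247e-12 * 0.443704
= 1.0759e-12 m = 0.001076 nm
lambda' = 0.0831 + 0.001076
= 0.084176 nm

0.084176


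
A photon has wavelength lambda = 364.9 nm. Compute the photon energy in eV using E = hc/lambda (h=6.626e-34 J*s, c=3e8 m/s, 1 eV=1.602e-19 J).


E = hc / lambda
= (6.626e-34)(3e8) / (364.9e-9)
= 1.9878e-25 / 3.6490e-07
= 5.4475e-19 J
Converting to eV: 5.4475e-19 / 1.602e-19
= 3.4004 eV

3.4004


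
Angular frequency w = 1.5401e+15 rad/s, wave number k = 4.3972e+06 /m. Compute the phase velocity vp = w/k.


vp = w / k
= 1.5401e+15 / 4.3972e+06
= 3.5025e+08 m/s

3.5025e+08


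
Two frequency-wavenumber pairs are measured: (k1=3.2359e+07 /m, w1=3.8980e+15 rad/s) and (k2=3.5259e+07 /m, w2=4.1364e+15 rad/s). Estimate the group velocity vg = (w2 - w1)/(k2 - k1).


vg = (w2 - w1) / (k2 - k1)
= (4.1364e+15 - 3.8980e+15) / (3.5259e+07 - 3.2359e+07)
= 2.3840e+14 / 2.9000e+06
= 8.2207e+07 m/s

8.2207e+07


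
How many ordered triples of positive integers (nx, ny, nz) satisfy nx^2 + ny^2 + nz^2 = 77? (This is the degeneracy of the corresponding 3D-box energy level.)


Enumerate all (nx, ny, nz) with nx^2 + ny^2 + nz^2 = 77:
(2,3,8)
(2,8,3)
(3,2,8)
(3,8,2)
(4,5,6)
(4,6,5)
(5,4,6)
(5,6,4)
(6,4,5)
(6,5,4)
(8,2,3)
(8,3,2)
Total degeneracy = 12

12


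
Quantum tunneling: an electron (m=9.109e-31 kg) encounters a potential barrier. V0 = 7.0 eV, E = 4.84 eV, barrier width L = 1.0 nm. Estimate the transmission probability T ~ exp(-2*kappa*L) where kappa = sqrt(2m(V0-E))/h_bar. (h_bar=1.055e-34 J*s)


V0 - E = 2.16 eV = 3.4603e-19 J
kappa = sqrt(2 * m * (V0-E)) / h_bar
= sqrt(2 * 9.109e-31 * 3.4603e-19) / 1.055e-34
= 7.5259e+09 /m
2*kappa*L = 2 * 7.5259e+09 * 1.0e-9
= 15.0517
T = exp(-15.0517) = 2.904844e-07

2.904844e-07


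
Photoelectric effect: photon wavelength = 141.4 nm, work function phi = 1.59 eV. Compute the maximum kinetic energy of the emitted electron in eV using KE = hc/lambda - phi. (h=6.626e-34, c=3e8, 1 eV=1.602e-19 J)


E_photon = hc / lambda
= (6.626e-34)(3e8) / (141.4e-9)
= 1.4058e-18 J
= 8.7753 eV
KE = E_photon - phi
= 8.7753 - 1.59
= 7.1853 eV

7.1853


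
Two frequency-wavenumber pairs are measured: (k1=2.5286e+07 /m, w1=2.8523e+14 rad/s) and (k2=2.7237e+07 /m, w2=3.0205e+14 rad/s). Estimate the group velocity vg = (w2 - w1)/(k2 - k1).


vg = (w2 - w1) / (k2 - k1)
= (3.0205e+14 - 2.8523e+14) / (2.7237e+07 - 2.5286e+07)
= 1.6820e+13 / 1.9510e+06
= 8.6212e+06 m/s

8.6212e+06


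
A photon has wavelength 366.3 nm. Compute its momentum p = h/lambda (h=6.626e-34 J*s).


p = h / lambda
= 6.626e-34 / (366.3e-9)
= 6.626e-34 / 3.6630e-07
= 1.8089e-27 kg*m/s

1.8089e-27


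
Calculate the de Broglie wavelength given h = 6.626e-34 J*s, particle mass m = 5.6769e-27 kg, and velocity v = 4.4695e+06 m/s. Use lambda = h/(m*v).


lambda = h / (m * v)
= 6.626e-34 / (5.6769e-27 * 4.4695e+06)
= 6.626e-34 / 2.5373e-20
= 2.6114e-14 m

2.6114e-14


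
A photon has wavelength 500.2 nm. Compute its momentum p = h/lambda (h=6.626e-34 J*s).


p = h / lambda
= 6.626e-34 / (500.2e-9)
= 6.626e-34 / 5.0020e-07
= 1.3247e-27 kg*m/s

1.3247e-27


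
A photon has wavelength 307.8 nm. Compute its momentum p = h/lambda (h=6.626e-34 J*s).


p = h / lambda
= 6.626e-34 / (307.8e-9)
= 6.626e-34 / 3.0780e-07
= 2.1527e-27 kg*m/s

2.1527e-27


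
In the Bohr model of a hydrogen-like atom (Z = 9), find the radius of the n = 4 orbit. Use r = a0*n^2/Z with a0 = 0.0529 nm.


r = a0 * n^2 / Z
= 0.0529 * 4^2 / 9
= 0.0529 * 16 / 9
= 0.094 nm

0.094


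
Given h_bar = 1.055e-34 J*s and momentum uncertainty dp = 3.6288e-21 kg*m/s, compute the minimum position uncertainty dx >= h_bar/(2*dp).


dx = h_bar / (2 * dp)
= 1.055e-34 / (2 * 3.6288e-21)
= 1.055e-34 / 7.2576e-21
= 1.4536e-14 m

1.4536e-14


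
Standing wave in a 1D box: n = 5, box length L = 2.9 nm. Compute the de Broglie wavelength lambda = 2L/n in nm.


lambda = 2L / n
= 2 * 2.9 / 5
= 5.8 / 5
= 1.16 nm

1.16


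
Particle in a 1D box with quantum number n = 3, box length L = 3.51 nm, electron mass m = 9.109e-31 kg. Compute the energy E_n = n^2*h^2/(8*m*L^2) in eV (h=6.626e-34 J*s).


E = n^2 * h^2 / (8 * m * L^2)
= 3^2 * (6.626e-34)^2 / (8 * 9.109e-31 * (3.51e-9)^2)
= 9 * 4.3904e-67 / (8 * 9.109e-31 * 1.2320e-17)
= 4.4012e-20 J
= 0.2747 eV

0.2747


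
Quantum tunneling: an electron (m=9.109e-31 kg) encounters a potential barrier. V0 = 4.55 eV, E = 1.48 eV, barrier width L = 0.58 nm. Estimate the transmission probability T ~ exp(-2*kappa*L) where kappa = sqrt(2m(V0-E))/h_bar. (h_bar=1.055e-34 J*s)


V0 - E = 3.07 eV = 4.9181e-19 J
kappa = sqrt(2 * m * (V0-E)) / h_bar
= sqrt(2 * 9.109e-31 * 4.9181e-19) / 1.055e-34
= 8.9722e+09 /m
2*kappa*L = 2 * 8.9722e+09 * 0.58e-9
= 10.4077
T = exp(-10.4077) = 3.019793e-05

3.019793e-05
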